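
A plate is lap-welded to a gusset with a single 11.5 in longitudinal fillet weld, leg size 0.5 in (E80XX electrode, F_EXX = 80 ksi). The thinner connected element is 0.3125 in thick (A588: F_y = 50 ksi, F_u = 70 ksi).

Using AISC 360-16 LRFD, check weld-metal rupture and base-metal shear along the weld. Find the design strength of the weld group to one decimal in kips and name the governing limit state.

107.8 kips (base-metal shear governs)

Weld metal: throat = 0.707×0.5 = 0.3535 in, L = 11.5 in. φR_n = 0.75 × 0.6 × 80 × 0.3535 × 11.5 = 146.3 kips.
Base metal shear (0.3125 in plate): yield φR_n = 1.0×0.6×50×0.3125×11.5 = 107.8 kips; rupture φR_n = 0.75×0.6×70×0.3125×11.5 = 113.2 kips; take 107.8 kips (yield).
Governing: min(146.3, 107.8) = 107.8 kips → base-metal shear.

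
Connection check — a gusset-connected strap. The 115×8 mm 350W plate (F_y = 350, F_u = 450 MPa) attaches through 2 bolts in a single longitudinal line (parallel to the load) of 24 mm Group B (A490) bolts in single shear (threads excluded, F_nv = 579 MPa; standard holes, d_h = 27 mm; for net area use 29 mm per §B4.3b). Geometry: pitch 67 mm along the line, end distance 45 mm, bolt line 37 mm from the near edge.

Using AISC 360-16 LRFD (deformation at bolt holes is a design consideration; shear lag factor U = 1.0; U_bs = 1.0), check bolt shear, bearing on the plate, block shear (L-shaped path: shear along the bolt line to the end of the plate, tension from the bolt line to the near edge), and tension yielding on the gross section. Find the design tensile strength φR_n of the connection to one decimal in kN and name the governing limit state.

Bolt shear: A_b = π(24)²/4 = 452.39 mm². φR_n = 0.75 × 579 × 452.39 × 2 × 1 = 392.9 kN.
Bearing (8 mm plate, F_u = 450 MPa): end bolts L_c = 45 − 27/2 = 31.5, R_n = min(1.2×31.5×8×450, 2.4×24×8×450) = 136.08 kN/bolt; interior L_c = 67 − 27 = 40, R_n = 172.8 kN/bolt. φR_n = 0.75 × (1×136.08 + 1×172.8) = 231.7 kN.
Block shear: shear path 1×[45+1×67] = 1×112 mm, A_gv = 896, A_nv = 1×(112 − 1.5×29)×8 = 548 mm²; tension to near edge: (37 − 0.5×29)×8 = 180 mm². R_n = min(0.6×450×548, 0.6×350×896) + 1.0×450×180 = min(147.96, 188.16) + 81 = 228.96 kN. φR_n = 0.75 × 228.96 = 171.7 kN.
Tension yield (gross): A_g = 115×8 = 920 mm². φR_n = 0.90 × 350 × 920 = 289.8 kN.
Governing: min(392.9, 231.7, 171.7, 289.8) = 171.7 kN → block shear.

171.7 kN (block shear governs)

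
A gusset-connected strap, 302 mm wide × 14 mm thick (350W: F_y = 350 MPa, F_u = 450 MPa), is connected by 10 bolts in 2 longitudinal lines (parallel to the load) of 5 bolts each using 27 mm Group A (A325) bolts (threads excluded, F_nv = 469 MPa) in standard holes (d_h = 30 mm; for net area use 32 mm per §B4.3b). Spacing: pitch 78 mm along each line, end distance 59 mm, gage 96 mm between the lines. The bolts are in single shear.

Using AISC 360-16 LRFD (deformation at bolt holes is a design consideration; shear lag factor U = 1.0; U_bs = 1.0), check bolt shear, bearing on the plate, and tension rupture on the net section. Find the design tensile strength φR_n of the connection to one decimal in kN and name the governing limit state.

Bolt shear: A_b = π(27)²/4 = 572.56 mm². φR_n = 0.75 × 469 × 572.56 × 10 × 1 = 2014.0 kN.
Bearing (14 mm plate, F_u = 450 MPa): end bolts L_c = 59 − 30/2 = 44, R_n = min(1.2×44×14×450, 2.4×27×14×450) = 332.64 kN/bolt; interior L_c = 78 − 30 = 48, R_n = 362.88 kN/bolt. φR_n = 0.75 × (2×332.64 + 8×362.88) = 2676.2 kN.
Tension rupture (net): A_n = (302 − 2×32)×14 = 3332 mm² (U = 1.0, A_e = A_n). φR_n = 0.75 × 450 × 3332 = 1124.6 kN.
Governing: min(2014.0, 2676.2, 1124.6) = 1124.6 kN → net-section rupture.

1124.6 kN (net-section rupture governs)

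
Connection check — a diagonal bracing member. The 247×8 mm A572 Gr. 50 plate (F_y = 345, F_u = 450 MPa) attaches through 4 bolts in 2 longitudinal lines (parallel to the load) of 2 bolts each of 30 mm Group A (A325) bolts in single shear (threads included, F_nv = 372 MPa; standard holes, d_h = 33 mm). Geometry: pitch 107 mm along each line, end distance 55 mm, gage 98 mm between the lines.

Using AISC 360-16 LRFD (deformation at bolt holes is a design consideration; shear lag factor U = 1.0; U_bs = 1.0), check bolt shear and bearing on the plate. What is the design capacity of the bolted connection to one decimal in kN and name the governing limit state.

Bolt shear: A_b = π(30)²/4 = 706.86 mm². φR_n = 0.75 × 372 × 706.86 × 4 × 1 = 788.9 kN.
Bearing (8 mm plate, F_u = 450 MPa): end bolts L_c = 55 − 33/2 = 38.5, R_n = min(1.2×38.5×8×450, 2.4×30×8×450) = 166.32 kN/bolt; interior L_c = 107 − 33 = 74, R_n = 259.2 kN/bolt. φR_n = 0.75 × (2×166.32 + 2×259.2) = 638.3 kN.
Governing: min(788.9, 638.3) = 638.3 kN → bearing.

638.3 kN (bearing governs)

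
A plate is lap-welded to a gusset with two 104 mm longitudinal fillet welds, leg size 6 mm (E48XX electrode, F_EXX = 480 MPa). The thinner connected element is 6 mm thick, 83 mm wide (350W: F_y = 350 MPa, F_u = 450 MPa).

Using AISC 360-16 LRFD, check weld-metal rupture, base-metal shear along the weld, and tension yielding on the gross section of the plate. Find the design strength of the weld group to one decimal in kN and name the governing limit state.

Weld metal: throat = 0.707×6 = 4.242 mm, L = 2×104 = 208 mm. φR_n = 0.75 × 0.6 × 480 × 4.242 × 208 = 190.6 kN.
Base metal shear (6 mm plate): yield φR_n = 1.0×0.6×350×6×208 = 262.1 kN; rupture φR_n = 0.75×0.6×450×6×208 = 252.7 kN; take 252.7 kN (rupture).
Tension yield (gross): A_g = 83×6 = 498 mm². φR_n = 0.90 × 350 × 498 = 156.9 kN.
Governing: min(190.6, 252.7, 156.9) = 156.9 kN → gross-section yield.

156.9 kN (gross-section yield governs)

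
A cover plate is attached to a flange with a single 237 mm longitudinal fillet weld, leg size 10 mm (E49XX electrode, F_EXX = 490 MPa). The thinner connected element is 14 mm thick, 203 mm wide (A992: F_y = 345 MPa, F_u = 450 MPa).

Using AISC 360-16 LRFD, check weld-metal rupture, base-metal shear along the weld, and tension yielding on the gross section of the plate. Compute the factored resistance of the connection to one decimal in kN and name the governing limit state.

Weld metal: throat = 0.707×10 = 7.07 mm, L = 237 mm. φR_n = 0.75 × 0.6 × 490 × 7.07 × 237 = 369.5 kN.
Base metal shear (14 mm plate): yield φR_n = 1.0×0.6×345×14×237 = 686.8 kN; rupture φR_n = 0.75×0.6×450×14×237 = 671.9 kN; take 671.9 kN (rupture).
Tension yield (gross): A_g = 203×14 = 2842 mm². φR_n = 0.90 × 345 × 2842 = 882.4 kN.
Governing: min(369.5, 671.9, 882.4) = 369.5 kN → weld metal.

369.5 kN (weld metal governs)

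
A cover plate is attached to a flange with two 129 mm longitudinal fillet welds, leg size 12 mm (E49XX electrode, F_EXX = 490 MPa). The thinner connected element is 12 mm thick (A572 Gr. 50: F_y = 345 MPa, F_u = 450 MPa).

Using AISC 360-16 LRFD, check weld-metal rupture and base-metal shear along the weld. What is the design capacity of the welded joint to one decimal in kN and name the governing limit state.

Weld metal: throat = 0.707×12 = 8.484 mm, L = 2×129 = 258 mm. φR_n = 0.75 × 0.6 × 490 × 8.484 × 258 = 482.6 kN.
Base metal shear (12 mm plate): yield φR_n = 1.0×0.6×345×12×258 = 640.9 kN; rupture φR_n = 0.75×0.6×450×12×258 = 626.9 kN; take 626.9 kN (rupture).
Governing: min(482.6, 626.9) = 482.6 kN → weld metal.

482.6 kN (weld metal governs)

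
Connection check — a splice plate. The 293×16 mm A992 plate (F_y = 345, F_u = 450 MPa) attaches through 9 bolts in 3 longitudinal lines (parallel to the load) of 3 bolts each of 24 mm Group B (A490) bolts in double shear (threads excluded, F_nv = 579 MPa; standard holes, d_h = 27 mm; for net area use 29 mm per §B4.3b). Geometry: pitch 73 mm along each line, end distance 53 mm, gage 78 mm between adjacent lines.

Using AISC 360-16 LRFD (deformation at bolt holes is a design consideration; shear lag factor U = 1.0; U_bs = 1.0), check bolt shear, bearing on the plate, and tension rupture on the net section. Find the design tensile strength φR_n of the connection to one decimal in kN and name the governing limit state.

Bolt shear: A_b = π(24)²/4 = 452.39 mm². φR_n = 0.75 × 579 × 452.39 × 9 × 2 = 3536.1 kN.
Bearing (16 mm plate, F_u = 450 MPa): end bolts L_c = 53 − 27/2 = 39.5, R_n = min(1.2×39.5×16×450, 2.4×24×16×450) = 341.28 kN/bolt; interior L_c = 73 − 27 = 46, R_n = 397.44 kN/bolt. φR_n = 0.75 × (3×341.28 + 6×397.44) = 2556.4 kN.
Tension rupture (net): A_n = (293 − 3×29)×16 = 3296 mm² (U = 1.0, A_e = A_n). φR_n = 0.75 × 450 × 3296 = 1112.4 kN.
Governing: min(3536.1, 2556.4, 1112.4) = 1112.4 kN → net-section rupture.

1112.4 kN (net-section rupture governs)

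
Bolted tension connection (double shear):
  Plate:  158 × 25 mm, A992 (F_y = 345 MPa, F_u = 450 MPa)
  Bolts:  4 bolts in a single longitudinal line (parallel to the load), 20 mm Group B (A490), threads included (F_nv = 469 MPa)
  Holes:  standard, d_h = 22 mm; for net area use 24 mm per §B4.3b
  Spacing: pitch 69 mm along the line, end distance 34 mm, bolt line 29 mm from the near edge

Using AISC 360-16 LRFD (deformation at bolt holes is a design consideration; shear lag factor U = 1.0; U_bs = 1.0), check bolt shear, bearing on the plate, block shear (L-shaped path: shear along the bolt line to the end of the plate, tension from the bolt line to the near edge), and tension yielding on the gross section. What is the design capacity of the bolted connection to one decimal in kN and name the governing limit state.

Bolt shear: A_b = π(20)²/4 = 314.16 mm². φR_n = 0.75 × 469 × 314.16 × 4 × 2 = 884.0 kN.
Bearing (25 mm plate, F_u = 450 MPa): end bolts L_c = 34 − 22/2 = 23, R_n = min(1.2×23×25×450, 2.4×20×25×450) = 310.5 kN/bolt; interior L_c = 69 − 22 = 47, R_n = 540 kN/bolt. φR_n = 0.75 × (1×310.5 + 3×540) = 1447.9 kN.
Block shear: shear path 1×[34+3×69] = 1×241 mm, A_gv = 6025, A_nv = 1×(241 − 3.5×24)×25 = 3925 mm²; tension to near edge: (29 − 0.5×24)×25 = 425 mm². R_n = min(0.6×450×3925, 0.6×345×6025) + 1.0×450×425 = min(1059.8, 1247.2) + 191.25 = 1251.1 kN. φR_n = 0.75 × 1251.1 = 938.3 kN.
Tension yield (gross): A_g = 158×25 = 3950 mm². φR_n = 0.90 × 345 × 3950 = 1226.5 kN.
Governing: min(884.0, 1447.9, 938.3, 1226.5) = 884.0 kN → bolt shear.

884.0 kN (bolt shear governs)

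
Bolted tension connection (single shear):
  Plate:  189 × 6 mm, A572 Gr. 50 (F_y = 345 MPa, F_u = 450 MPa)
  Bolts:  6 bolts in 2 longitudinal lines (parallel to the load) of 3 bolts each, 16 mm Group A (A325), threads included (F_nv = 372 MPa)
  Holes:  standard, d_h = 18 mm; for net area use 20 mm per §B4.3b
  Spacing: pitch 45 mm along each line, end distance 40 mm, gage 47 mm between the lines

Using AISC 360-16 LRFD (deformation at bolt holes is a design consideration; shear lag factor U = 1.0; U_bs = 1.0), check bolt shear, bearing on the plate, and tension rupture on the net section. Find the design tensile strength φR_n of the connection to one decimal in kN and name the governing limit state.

Bolt shear: A_b = π(16)²/4 = 201.06 mm². φR_n = 0.75 × 372 × 201.06 × 6 × 1 = 336.6 kN.
Bearing (6 mm plate, F_u = 450 MPa): end bolts L_c = 40 − 18/2 = 31, R_n = min(1.2×31×6×450, 2.4×16×6×450) = 100.44 kN/bolt; interior L_c = 45 − 18 = 27, R_n = 87.48 kN/bolt. φR_n = 0.75 × (2×100.44 + 4×87.48) = 413.1 kN.
Tension rupture (net): A_n = (189 − 2×20)×6 = 894 mm² (U = 1.0, A_e = A_n). φR_n = 0.75 × 450 × 894 = 301.7 kN.
Governing: min(336.6, 413.1, 301.7) = 301.7 kN → net-section rupture.

301.7 kN (net-section rupture governs)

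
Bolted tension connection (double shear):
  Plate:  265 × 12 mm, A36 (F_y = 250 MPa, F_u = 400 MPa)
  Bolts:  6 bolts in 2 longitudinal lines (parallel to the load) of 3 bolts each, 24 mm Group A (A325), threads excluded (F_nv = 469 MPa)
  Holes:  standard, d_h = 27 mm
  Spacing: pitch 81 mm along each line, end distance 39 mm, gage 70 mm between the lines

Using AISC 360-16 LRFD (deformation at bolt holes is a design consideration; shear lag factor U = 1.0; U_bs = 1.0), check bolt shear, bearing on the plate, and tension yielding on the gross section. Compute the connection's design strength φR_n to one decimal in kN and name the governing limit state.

715.5 kN (gross-section yield governs)

Bolt shear: A_b = π(24)²/4 = 452.39 mm². φR_n = 0.75 × 469 × 452.39 × 6 × 2 = 1909.5 kN.
Bearing (12 mm plate, F_u = 400 MPa): end bolts L_c = 39 − 27/2 = 25.5, R_n = min(1.2×25.5×12×400, 2.4×24×12×400) = 146.88 kN/bolt; interior L_c = 81 − 27 = 54, R_n = 276.48 kN/bolt. φR_n = 0.75 × (2×146.88 + 4×276.48) = 1049.8 kN.
Tension yield (gross): A_g = 265×12 = 3180 mm². φR_n = 0.90 × 250 × 3180 = 715.5 kN.
Governing: min(1909.5, 1049.8, 715.5) = 715.5 kN → gross-section yield.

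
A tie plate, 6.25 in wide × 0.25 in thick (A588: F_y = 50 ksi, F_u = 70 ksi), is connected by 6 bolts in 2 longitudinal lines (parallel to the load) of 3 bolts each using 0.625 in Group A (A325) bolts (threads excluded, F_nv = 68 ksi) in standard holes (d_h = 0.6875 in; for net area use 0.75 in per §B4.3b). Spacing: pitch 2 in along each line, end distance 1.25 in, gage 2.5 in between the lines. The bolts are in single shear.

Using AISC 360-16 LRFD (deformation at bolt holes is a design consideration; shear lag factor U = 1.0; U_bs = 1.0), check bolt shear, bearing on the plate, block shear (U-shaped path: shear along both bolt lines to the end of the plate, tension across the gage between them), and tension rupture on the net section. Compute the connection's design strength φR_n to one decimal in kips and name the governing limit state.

62.3 kips (net-section rupture governs)

Bolt shear: A_b = π(0.625)²/4 = 0.3068 in². φR_n = 0.75 × 68 × 0.3068 × 6 × 1 = 93.9 kips.
Bearing (0.25 in plate, F_u = 70 ksi): end bolts L_c = 1.25 − 0.6875/2 = 0.90625, R_n = min(1.2×0.90625×0.25×70, 2.4×0.625×0.25×70) = 19.031 kips/bolt; interior L_c = 2 − 0.6875 = 1.3125, R_n = 26.25 kips/bolt. φR_n = 0.75 × (2×19.031 + 4×26.25) = 107.3 kips.
Block shear: shear path 2×[1.25+2×2] = 2×5.25 in, A_gv = 2.625, A_nv = 2×(5.25 − 2.5×0.75)×0.25 = 1.6875 in²; tension across gage: (2.5 − 1×0.75)×0.25 = 0.4375 in². R_n = min(0.6×70×1.6875, 0.6×50×2.625) + 1.0×70×0.4375 = min(70.875, 78.75) + 30.625 = 101.5 kips. φR_n = 0.75 × 101.5 = 76.1 kips.
Tension rupture (net): A_n = (6.25 − 2×0.75)×0.25 = 1.1875 in² (U = 1.0, A_e = A_n). φR_n = 0.75 × 70 × 1.1875 = 62.3 kips.
Governing: min(93.9, 107.3, 76.1, 62.3) = 62.3 kips → net-section rupture.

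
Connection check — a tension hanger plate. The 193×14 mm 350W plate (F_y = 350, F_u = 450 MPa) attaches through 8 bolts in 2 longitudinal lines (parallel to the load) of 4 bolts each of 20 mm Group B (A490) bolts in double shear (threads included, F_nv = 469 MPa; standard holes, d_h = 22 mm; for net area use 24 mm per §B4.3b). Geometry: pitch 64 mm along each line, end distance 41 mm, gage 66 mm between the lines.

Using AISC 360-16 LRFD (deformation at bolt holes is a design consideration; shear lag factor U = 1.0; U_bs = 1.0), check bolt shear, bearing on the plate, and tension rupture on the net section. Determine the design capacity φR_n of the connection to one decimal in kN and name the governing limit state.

Bolt shear: A_b = π(20)²/4 = 314.16 mm². φR_n = 0.75 × 469 × 314.16 × 8 × 2 = 1768.1 kN.
Bearing (14 mm plate, F_u = 450 MPa): end bolts L_c = 41 − 22/2 = 30, R_n = min(1.2×30×14×450, 2.4×20×14×450) = 226.8 kN/bolt; interior L_c = 64 − 22 = 42, R_n = 302.4 kN/bolt. φR_n = 0.75 × (2×226.8 + 6×302.4) = 1701.0 kN.
Tension rupture (net): A_n = (193 − 2×24)×14 = 2030 mm² (U = 1.0, A_e = A_n). φR_n = 0.75 × 450 × 2030 = 685.1 kN.
Governing: min(1768.1, 1701.0, 685.1) = 685.1 kN → net-section rupture.

685.1 kN (net-section rupture governs)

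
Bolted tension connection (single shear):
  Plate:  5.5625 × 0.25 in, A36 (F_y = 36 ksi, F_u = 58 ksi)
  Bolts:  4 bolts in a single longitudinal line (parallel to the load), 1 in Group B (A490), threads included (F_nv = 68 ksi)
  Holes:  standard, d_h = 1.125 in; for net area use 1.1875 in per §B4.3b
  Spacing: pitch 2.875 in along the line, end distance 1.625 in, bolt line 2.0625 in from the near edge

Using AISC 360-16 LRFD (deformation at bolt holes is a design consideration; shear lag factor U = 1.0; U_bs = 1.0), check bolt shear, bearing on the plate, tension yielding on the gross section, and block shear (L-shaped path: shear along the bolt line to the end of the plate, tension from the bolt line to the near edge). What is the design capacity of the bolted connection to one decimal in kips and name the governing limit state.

Bolt shear: A_b = π(1)²/4 = 0.7854 in². φR_n = 0.75 × 68 × 0.7854 × 4 × 1 = 160.2 kips.
Bearing (0.25 in plate, F_u = 58 ksi): end bolts L_c = 1.625 − 1.125/2 = 1.0625, R_n = min(1.2×1.0625×0.25×58, 2.4×1×0.25×58) = 18.488 kips/bolt; interior L_c = 2.875 − 1.125 = 1.75, R_n = 30.45 kips/bolt. φR_n = 0.75 × (1×18.488 + 3×30.45) = 82.4 kips.
Tension yield (gross): A_g = 5.5625×0.25 = 1.3906 in². φR_n = 0.90 × 36 × 1.3906 = 45.1 kips.
Block shear: shear path 1×[1.625+3×2.875] = 1×10.25 in, A_gv = 2.5625, A_nv = 1×(10.25 − 3.5×1.1875)×0.25 = 1.5234 in²; tension to near edge: (2.0625 − 0.5×1.1875)×0.25 = 0.36719 in². R_n = min(0.6×58×1.5234, 0.6×36×2.5625) + 1.0×58×0.36719 = min(53.014, 55.35) + 21.297 = 74.311 kips. φR_n = 0.75 × 74.311 = 55.7 kips.
Governing: min(160.2, 82.4, 45.1, 55.7) = 45.1 kips → gross-section yield.

45.1 kips (gross-section yield governs)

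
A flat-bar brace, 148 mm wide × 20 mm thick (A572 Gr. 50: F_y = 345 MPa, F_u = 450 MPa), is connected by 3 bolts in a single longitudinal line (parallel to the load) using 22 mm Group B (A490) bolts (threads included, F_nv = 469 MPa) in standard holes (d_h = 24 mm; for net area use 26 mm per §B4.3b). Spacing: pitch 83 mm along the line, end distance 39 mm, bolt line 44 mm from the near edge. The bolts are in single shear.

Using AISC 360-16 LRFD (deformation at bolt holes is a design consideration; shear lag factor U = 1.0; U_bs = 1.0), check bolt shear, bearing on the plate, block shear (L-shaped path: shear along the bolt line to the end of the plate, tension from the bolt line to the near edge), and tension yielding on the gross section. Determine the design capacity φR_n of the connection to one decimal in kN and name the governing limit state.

Bolt shear: A_b = π(22)²/4 = 380.13 mm². φR_n = 0.75 × 469 × 380.13 × 3 × 1 = 401.1 kN.
Bearing (20 mm plate, F_u = 450 MPa): end bolts L_c = 39 − 24/2 = 27, R_n = min(1.2×27×20×450, 2.4×22×20×450) = 291.6 kN/bolt; interior L_c = 83 − 24 = 59, R_n = 475.2 kN/bolt. φR_n = 0.75 × (1×291.6 + 2×475.2) = 931.5 kN.
Block shear: shear path 1×[39+2×83] = 1×205 mm, A_gv = 4100, A_nv = 1×(205 − 2.5×26)×20 = 2800 mm²; tension to near edge: (44 − 0.5×26)×20 = 620 mm². R_n = min(0.6×450×2800, 0.6×345×4100) + 1.0×450×620 = min(756, 848.7) + 279 = 1035 kN. φR_n = 0.75 × 1035 = 776.3 kN.
Tension yield (gross): A_g = 148×20 = 2960 mm². φR_n = 0.90 × 345 × 2960 = 919.1 kN.
Governing: min(401.1, 931.5, 776.3, 919.1) = 401.1 kN → bolt shear.

401.1 kN (bolt shear governs)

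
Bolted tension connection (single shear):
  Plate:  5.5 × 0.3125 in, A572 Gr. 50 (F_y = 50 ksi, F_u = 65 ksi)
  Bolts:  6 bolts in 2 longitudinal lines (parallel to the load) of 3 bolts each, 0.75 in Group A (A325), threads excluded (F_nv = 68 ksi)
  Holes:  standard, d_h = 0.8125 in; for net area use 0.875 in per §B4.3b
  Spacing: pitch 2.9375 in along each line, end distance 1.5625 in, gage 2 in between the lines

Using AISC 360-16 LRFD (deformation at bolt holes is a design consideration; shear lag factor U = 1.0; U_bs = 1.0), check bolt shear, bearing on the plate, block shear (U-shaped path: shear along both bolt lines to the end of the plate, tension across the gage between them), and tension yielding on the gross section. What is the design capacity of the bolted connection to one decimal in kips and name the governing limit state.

Bolt shear: A_b = π(0.75)²/4 = 0.44179 in². φR_n = 0.75 × 68 × 0.44179 × 6 × 1 = 135.2 kips.
Bearing (0.3125 in plate, F_u = 65 ksi): end bolts L_c = 1.5625 − 0.8125/2 = 1.15625, R_n = min(1.2×1.15625×0.3125×65, 2.4×0.75×0.3125×65) = 28.184 kips/bolt; interior L_c = 2.9375 − 0.8125 = 2.125, R_n = 36.563 kips/bolt. φR_n = 0.75 × (2×28.184 + 4×36.563) = 152.0 kips.
Block shear: shear path 2×[1.5625+2×2.9375] = 2×7.4375 in, A_gv = 4.6484, A_nv = 2×(7.4375 − 2.5×0.875)×0.3125 = 3.2813 in²; tension across gage: (2 − 1×0.875)×0.3125 = 0.35156 in². R_n = min(0.6×65×3.2813, 0.6×50×4.6484) + 1.0×65×0.35156 = min(127.97, 139.45) + 22.851 = 150.82 kips. φR_n = 0.75 × 150.82 = 113.1 kips.
Tension yield (gross): A_g = 5.5×0.3125 = 1.7188 in². φR_n = 0.90 × 50 × 1.7188 = 77.3 kips.
Governing: min(135.2, 152.0, 113.1, 77.3) = 77.3 kips → gross-section yield.

77.3 kips (gross-section yield governs)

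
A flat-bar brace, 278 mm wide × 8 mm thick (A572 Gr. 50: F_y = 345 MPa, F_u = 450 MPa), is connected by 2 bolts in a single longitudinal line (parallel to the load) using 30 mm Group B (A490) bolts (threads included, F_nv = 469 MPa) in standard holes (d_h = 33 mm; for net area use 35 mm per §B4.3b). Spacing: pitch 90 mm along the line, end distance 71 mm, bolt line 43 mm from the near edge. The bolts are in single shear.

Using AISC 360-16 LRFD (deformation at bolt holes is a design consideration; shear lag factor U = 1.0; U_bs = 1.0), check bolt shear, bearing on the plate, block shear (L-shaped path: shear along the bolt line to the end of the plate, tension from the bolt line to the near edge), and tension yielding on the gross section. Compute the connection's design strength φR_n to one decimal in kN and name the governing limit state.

244.6 kN (block shear governs)

Bolt shear: A_b = π(30)²/4 = 706.86 mm². φR_n = 0.75 × 469 × 706.86 × 2 × 1 = 497.3 kN.
Bearing (8 mm plate, F_u = 450 MPa): end bolts L_c = 71 − 33/2 = 54.5, R_n = min(1.2×54.5×8×450, 2.4×30×8×450) = 235.44 kN/bolt; interior L_c = 90 − 33 = 57, R_n = 246.24 kN/bolt. φR_n = 0.75 × (1×235.44 + 1×246.24) = 361.3 kN.
Block shear: shear path 1×[71+1×90] = 1×161 mm, A_gv = 1288, A_nv = 1×(161 − 1.5×35)×8 = 868 mm²; tension to near edge: (43 − 0.5×35)×8 = 204 mm². R_n = min(0.6×450×868, 0.6×345×1288) + 1.0×450×204 = min(234.36, 266.62) + 91.8 = 326.16 kN. φR_n = 0.75 × 326.16 = 244.6 kN.
Tension yield (gross): A_g = 278×8 = 2224 mm². φR_n = 0.90 × 345 × 2224 = 690.6 kN.
Governing: min(497.3, 361.3, 244.6, 690.6) = 244.6 kN → block shear.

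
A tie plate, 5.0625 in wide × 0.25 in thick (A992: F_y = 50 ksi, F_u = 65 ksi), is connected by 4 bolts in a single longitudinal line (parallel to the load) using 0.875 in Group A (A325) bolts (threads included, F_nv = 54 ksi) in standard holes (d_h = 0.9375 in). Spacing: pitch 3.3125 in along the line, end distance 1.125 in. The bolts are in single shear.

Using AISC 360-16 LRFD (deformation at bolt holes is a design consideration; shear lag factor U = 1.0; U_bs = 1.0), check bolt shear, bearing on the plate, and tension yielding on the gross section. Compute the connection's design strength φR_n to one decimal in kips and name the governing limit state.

Bolt shear: A_b = π(0.875)²/4 = 0.60132 in². φR_n = 0.75 × 54 × 0.60132 × 4 × 1 = 97.4 kips.
Bearing (0.25 in plate, F_u = 65 ksi): end bolts L_c = 1.125 − 0.9375/2 = 0.65625, R_n = min(1.2×0.65625×0.25×65, 2.4×0.875×0.25×65) = 12.797 kips/bolt; interior L_c = 3.3125 − 0.9375 = 2.375, R_n = 34.125 kips/bolt. φR_n = 0.75 × (1×12.797 + 3×34.125) = 86.4 kips.
Tension yield (gross): A_g = 5.0625×0.25 = 1.2656 in². φR_n = 0.90 × 50 × 1.2656 = 57.0 kips.
Governing: min(97.4, 86.4, 57.0) = 57.0 kips → gross-section yield.

57.0 kips (gross-section yield governs)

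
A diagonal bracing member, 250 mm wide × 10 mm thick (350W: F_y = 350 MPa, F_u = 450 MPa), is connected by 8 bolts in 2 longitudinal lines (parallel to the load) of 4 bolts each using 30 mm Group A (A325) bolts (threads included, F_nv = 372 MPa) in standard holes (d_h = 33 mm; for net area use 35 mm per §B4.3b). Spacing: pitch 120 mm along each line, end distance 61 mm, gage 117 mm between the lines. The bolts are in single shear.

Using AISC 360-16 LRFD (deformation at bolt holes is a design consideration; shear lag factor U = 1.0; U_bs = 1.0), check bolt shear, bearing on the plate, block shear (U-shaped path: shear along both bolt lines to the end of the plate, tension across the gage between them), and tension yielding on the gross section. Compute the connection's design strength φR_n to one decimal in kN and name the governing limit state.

Bolt shear: A_b = π(30)²/4 = 706.86 mm². φR_n = 0.75 × 372 × 706.86 × 8 × 1 = 1577.7 kN.
Bearing (10 mm plate, F_u = 450 MPa): end bolts L_c = 61 − 33/2 = 44.5, R_n = min(1.2×44.5×10×450, 2.4×30×10×450) = 240.3 kN/bolt; interior L_c = 120 − 33 = 87, R_n = 324 kN/bolt. φR_n = 0.75 × (2×240.3 + 6×324) = 1818.5 kN.
Block shear: shear path 2×[61+3×120] = 2×421 mm, A_gv = 8420, A_nv = 2×(421 − 3.5×35)×10 = 5970 mm²; tension across gage: (117 − 1×35)×10 = 820 mm². R_n = min(0.6×450×5970, 0.6×350×8420) + 1.0×450×820 = min(1611.9, 1768.2) + 369 = 1980.9 kN. φR_n = 0.75 × 1980.9 = 1485.7 kN.
Tension yield (gross): A_g = 250×10 = 2500 mm². φR_n = 0.90 × 350 × 2500 = 787.5 kN.
Governing: min(1577.7, 1818.5, 1485.7, 787.5) = 787.5 kN → gross-section yield.

787.5 kN (gross-section yield governs)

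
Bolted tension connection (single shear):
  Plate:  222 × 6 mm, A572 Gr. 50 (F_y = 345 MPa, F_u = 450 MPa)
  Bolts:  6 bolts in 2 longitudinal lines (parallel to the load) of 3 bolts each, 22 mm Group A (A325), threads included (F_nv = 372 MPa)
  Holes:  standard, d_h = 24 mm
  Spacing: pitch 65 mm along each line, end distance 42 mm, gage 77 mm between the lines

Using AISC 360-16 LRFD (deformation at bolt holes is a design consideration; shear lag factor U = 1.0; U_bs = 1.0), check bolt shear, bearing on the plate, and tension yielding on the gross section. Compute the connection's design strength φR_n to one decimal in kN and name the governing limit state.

Bolt shear: A_b = π(22)²/4 = 380.13 mm². φR_n = 0.75 × 372 × 380.13 × 6 × 1 = 636.3 kN.
Bearing (6 mm plate, F_u = 450 MPa): end bolts L_c = 42 − 24/2 = 30, R_n = min(1.2×30×6×450, 2.4×22×6×450) = 97.2 kN/bolt; interior L_c = 65 − 24 = 41, R_n = 132.84 kN/bolt. φR_n = 0.75 × (2×97.2 + 4×132.84) = 544.3 kN.
Tension yield (gross): A_g = 222×6 = 1332 mm². φR_n = 0.90 × 345 × 1332 = 413.6 kN.
Governing: min(636.3, 544.3, 413.6) = 413.6 kN → gross-section yield.

413.6 kN (gross-section yield governs)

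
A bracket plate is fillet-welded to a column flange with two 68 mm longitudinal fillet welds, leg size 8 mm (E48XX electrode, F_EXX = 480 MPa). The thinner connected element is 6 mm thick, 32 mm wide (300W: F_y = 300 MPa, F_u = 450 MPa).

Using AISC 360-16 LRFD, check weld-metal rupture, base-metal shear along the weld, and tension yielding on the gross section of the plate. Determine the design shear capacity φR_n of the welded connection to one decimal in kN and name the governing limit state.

Weld metal: throat = 0.707×8 = 5.656 mm, L = 2×68 = 136 mm. φR_n = 0.75 × 0.6 × 480 × 5.656 × 136 = 166.2 kN.
Base metal shear (6 mm plate): yield φR_n = 1.0×0.6×300×6×136 = 146.9 kN; rupture φR_n = 0.75×0.6×450×6×136 = 165.2 kN; take 146.9 kN (yield).
Tension yield (gross): A_g = 32×6 = 192 mm². φR_n = 0.90 × 300 × 192 = 51.8 kN.
Governing: min(166.2, 146.9, 51.8) = 51.8 kN → gross-section yield.

51.8 kN (gross-section yield governs)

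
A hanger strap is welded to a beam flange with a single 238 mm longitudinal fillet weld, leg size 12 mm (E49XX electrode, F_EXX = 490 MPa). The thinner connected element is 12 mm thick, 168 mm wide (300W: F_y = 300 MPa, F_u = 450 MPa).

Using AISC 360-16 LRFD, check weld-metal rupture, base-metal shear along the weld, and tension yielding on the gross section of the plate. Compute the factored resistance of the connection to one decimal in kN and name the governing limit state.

Weld metal: throat = 0.707×12 = 8.484 mm, L = 238 mm. φR_n = 0.75 × 0.6 × 490 × 8.484 × 238 = 445.2 kN.
Base metal shear (12 mm plate): yield φR_n = 1.0×0.6×300×12×238 = 514.1 kN; rupture φR_n = 0.75×0.6×450×12×238 = 578.3 kN; take 514.1 kN (yield).
Tension yield (gross): A_g = 168×12 = 2016 mm². φR_n = 0.90 × 300 × 2016 = 544.3 kN.
Governing: min(445.2, 514.1, 544.3) = 445.2 kN → weld metal.

445.2 kN (weld metal governs)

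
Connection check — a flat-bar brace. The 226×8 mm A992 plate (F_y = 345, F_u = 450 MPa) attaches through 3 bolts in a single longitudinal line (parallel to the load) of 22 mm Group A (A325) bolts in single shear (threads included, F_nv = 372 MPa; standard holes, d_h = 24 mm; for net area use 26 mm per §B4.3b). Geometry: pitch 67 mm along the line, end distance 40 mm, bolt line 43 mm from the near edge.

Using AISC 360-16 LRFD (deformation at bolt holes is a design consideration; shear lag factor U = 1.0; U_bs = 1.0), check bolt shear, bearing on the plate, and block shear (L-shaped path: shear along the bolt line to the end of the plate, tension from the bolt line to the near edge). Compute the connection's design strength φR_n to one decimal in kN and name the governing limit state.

257.6 kN (block shear governs)

Bolt shear: A_b = π(22)²/4 = 380.13 mm². φR_n = 0.75 × 372 × 380.13 × 3 × 1 = 318.2 kN.
Bearing (8 mm plate, F_u = 450 MPa): end bolts L_c = 40 − 24/2 = 28, R_n = min(1.2×28×8×450, 2.4×22×8×450) = 120.96 kN/bolt; interior L_c = 67 − 24 = 43, R_n = 185.76 kN/bolt. φR_n = 0.75 × (1×120.96 + 2×185.76) = 369.4 kN.
Block shear: shear path 1×[40+2×67] = 1×174 mm, A_gv = 1392, A_nv = 1×(174 − 2.5×26)×8 = 872 mm²; tension to near edge: (43 − 0.5×26)×8 = 240 mm². R_n = min(0.6×450×872, 0.6×345×1392) + 1.0×450×240 = min(235.44, 288.14) + 108 = 343.44 kN. φR_n = 0.75 × 343.44 = 257.6 kN.
Governing: min(318.2, 369.4, 257.6) = 257.6 kN → block shear.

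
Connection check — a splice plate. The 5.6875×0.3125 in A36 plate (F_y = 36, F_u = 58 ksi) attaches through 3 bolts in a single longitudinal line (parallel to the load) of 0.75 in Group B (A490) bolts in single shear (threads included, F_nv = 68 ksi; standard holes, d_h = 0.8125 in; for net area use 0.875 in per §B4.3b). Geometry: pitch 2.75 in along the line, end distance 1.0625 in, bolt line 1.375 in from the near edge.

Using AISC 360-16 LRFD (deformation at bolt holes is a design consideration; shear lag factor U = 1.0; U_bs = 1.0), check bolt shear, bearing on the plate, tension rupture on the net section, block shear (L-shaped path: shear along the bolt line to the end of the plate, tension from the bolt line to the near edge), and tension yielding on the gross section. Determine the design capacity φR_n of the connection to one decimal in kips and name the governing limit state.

46.0 kips (block shear governs)

Bolt shear: A_b = π(0.75)²/4 = 0.44179 in². φR_n = 0.75 × 68 × 0.44179 × 3 × 1 = 67.6 kips.
Bearing (0.3125 in plate, F_u = 58 ksi): end bolts L_c = 1.0625 − 0.8125/2 = 0.65625, R_n = min(1.2×0.65625×0.3125×58, 2.4×0.75×0.3125×58) = 14.273 kips/bolt; interior L_c = 2.75 − 0.8125 = 1.9375, R_n = 32.625 kips/bolt. φR_n = 0.75 × (1×14.273 + 2×32.625) = 59.6 kips.
Tension rupture (net): A_n = (5.6875 − 1×0.875)×0.3125 = 1.5039 in² (U = 1.0, A_e = A_n). φR_n = 0.75 × 58 × 1.5039 = 65.4 kips.
Block shear: shear path 1×[1.0625+2×2.75] = 1×6.5625 in, A_gv = 2.0508, A_nv = 1×(6.5625 − 2.5×0.875)×0.3125 = 1.3672 in²; tension to near edge: (1.375 − 0.5×0.875)×0.3125 = 0.29297 in². R_n = min(0.6×58×1.3672, 0.6×36×2.0508) + 1.0×58×0.29297 = min(47.579, 44.297) + 16.992 = 61.289 kips. φR_n = 0.75 × 61.289 = 46.0 kips.
Tension yield (gross): A_g = 5.6875×0.3125 = 1.7773 in². φR_n = 0.90 × 36 × 1.7773 = 57.6 kips.
Governing: min(67.6, 59.6, 65.4, 46.0, 57.6) = 46.0 kips → block shear.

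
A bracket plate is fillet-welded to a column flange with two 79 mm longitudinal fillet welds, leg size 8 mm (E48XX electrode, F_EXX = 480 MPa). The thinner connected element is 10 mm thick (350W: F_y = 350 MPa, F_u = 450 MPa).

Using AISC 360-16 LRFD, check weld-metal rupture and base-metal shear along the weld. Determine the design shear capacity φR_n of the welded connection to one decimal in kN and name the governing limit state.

Weld metal: throat = 0.707×8 = 5.656 mm, L = 2×79 = 158 mm. φR_n = 0.75 × 0.6 × 480 × 5.656 × 158 = 193.0 kN.
Base metal shear (10 mm plate): yield φR_n = 1.0×0.6×350×10×158 = 331.8 kN; rupture φR_n = 0.75×0.6×450×10×158 = 320.0 kN; take 320.0 kN (rupture).
Governing: min(193.0, 320.0) = 193.0 kN → weld metal.

193.0 kN (weld metal governs)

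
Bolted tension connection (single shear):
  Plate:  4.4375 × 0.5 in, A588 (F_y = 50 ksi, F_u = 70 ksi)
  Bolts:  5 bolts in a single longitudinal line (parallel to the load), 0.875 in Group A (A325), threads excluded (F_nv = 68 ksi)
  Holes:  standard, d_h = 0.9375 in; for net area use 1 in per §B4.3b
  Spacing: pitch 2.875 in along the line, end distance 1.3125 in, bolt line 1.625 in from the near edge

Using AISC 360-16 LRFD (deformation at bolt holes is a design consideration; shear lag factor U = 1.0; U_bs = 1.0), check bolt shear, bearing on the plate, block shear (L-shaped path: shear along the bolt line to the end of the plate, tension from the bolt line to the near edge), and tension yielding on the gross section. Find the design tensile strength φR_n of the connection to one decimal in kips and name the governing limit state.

99.8 kips (gross-section yield governs)

Bolt shear: A_b = π(0.875)²/4 = 0.60132 in². φR_n = 0.75 × 68 × 0.60132 × 5 × 1 = 153.3 kips.
Bearing (0.5 in plate, F_u = 70 ksi): end bolts L_c = 1.3125 − 0.9375/2 = 0.84375, R_n = min(1.2×0.84375×0.5×70, 2.4×0.875×0.5×70) = 35.438 kips/bolt; interior L_c = 2.875 − 0.9375 = 1.9375, R_n = 73.5 kips/bolt. φR_n = 0.75 × (1×35.438 + 4×73.5) = 247.1 kips.
Block shear: shear path 1×[1.3125+4×2.875] = 1×12.8125 in, A_gv = 6.4063, A_nv = 1×(12.8125 − 4.5×1)×0.5 = 4.1563 in²; tension to near edge: (1.625 − 0.5×1)×0.5 = 0.5625 in². R_n = min(0.6×70×4.1563, 0.6×50×6.4063) + 1.0×70×0.5625 = min(174.56, 192.19) + 39.375 = 213.94 kips. φR_n = 0.75 × 213.94 = 160.5 kips.
Tension yield (gross): A_g = 4.4375×0.5 = 2.2188 in². φR_n = 0.90 × 50 × 2.2188 = 99.8 kips.
Governing: min(153.3, 247.1, 160.5, 99.8) = 99.8 kips → gross-section yield.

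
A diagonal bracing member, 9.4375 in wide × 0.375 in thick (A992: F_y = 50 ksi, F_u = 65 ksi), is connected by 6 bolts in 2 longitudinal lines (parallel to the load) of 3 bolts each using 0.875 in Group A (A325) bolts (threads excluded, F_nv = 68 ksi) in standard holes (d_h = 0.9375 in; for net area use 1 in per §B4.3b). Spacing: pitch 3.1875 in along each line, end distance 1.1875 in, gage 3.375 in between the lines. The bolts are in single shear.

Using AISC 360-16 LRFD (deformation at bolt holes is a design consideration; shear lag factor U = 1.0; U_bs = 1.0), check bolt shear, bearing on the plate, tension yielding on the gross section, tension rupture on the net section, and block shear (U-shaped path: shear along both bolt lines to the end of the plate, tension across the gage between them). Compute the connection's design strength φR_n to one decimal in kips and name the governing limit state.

136.0 kips (net-section rupture governs)

Bolt shear: A_b = π(0.875)²/4 = 0.60132 in². φR_n = 0.75 × 68 × 0.60132 × 6 × 1 = 184.0 kips.
Bearing (0.375 in plate, F_u = 65 ksi): end bolts L_c = 1.1875 − 0.9375/2 = 0.71875, R_n = min(1.2×0.71875×0.375×65, 2.4×0.875×0.375×65) = 21.023 kips/bolt; interior L_c = 3.1875 − 0.9375 = 2.25, R_n = 51.188 kips/bolt. φR_n = 0.75 × (2×21.023 + 4×51.188) = 185.1 kips.
Tension yield (gross): A_g = 9.4375×0.375 = 3.5391 in². φR_n = 0.90 × 50 × 3.5391 = 159.3 kips.
Tension rupture (net): A_n = (9.4375 − 2×1)×0.375 = 2.7891 in² (U = 1.0, A_e = A_n). φR_n = 0.75 × 65 × 2.7891 = 136.0 kips.
Block shear: shear path 2×[1.1875+2×3.1875] = 2×7.5625 in, A_gv = 5.6719, A_nv = 2×(7.5625 − 2.5×1)×0.375 = 3.7969 in²; tension across gage: (3.375 − 1×1)×0.375 = 0.89063 in². R_n = min(0.6×65×3.7969, 0.6×50×5.6719) + 1.0×65×0.89063 = min(148.08, 170.16) + 57.891 = 205.97 kips. φR_n = 0.75 × 205.97 = 154.5 kips.
Governing: min(184.0, 185.1, 159.3, 136.0, 154.5) = 136.0 kips → net-section rupture.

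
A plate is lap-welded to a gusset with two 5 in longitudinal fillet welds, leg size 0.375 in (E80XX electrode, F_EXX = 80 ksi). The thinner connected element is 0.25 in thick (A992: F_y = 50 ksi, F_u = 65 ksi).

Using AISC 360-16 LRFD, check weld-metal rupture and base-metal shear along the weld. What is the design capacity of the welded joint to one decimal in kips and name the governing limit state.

73.1 kips (base-metal shear governs)

Weld metal: throat = 0.707×0.375 = 0.26513 in, L = 2×5 = 10 in. φR_n = 0.75 × 0.6 × 80 × 0.26513 × 10 = 95.4 kips.
Base metal shear (0.25 in plate): yield φR_n = 1.0×0.6×50×0.25×10 = 75.0 kips; rupture φR_n = 0.75×0.6×65×0.25×10 = 73.1 kips; take 73.1 kips (rupture).
Governing: min(95.4, 73.1) = 73.1 kips → base-metal shear.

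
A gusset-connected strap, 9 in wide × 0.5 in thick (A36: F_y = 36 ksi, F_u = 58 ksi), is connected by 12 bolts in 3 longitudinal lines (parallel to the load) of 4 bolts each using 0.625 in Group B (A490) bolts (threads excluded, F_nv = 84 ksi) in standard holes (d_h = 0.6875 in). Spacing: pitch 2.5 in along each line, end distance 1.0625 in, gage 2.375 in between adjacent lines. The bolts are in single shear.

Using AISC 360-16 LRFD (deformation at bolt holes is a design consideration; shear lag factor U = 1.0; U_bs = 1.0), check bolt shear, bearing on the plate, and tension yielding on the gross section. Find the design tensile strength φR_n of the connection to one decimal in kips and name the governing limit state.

145.8 kips (gross-section yield governs)

Bolt shear: A_b = π(0.625)²/4 = 0.3068 in². φR_n = 0.75 × 84 × 0.3068 × 12 × 1 = 231.9 kips.
Bearing (0.5 in plate, F_u = 58 ksi): end bolts L_c = 1.0625 − 0.6875/2 = 0.71875, R_n = min(1.2×0.71875×0.5×58, 2.4×0.625×0.5×58) = 25.013 kips/bolt; interior L_c = 2.5 − 0.6875 = 1.8125, R_n = 43.5 kips/bolt. φR_n = 0.75 × (3×25.013 + 9×43.5) = 349.9 kips.
Tension yield (gross): A_g = 9×0.5 = 4.5 in². φR_n = 0.90 × 36 × 4.5 = 145.8 kips.
Governing: min(231.9, 349.9, 145.8) = 145.8 kips → gross-section yield.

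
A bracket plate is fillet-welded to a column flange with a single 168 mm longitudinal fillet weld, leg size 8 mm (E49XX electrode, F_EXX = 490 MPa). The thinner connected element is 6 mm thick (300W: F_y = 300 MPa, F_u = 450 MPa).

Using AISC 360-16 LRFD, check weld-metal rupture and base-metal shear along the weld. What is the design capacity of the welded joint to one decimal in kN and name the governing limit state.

Weld metal: throat = 0.707×8 = 5.656 mm, L = 168 mm. φR_n = 0.75 × 0.6 × 490 × 5.656 × 168 = 209.5 kN.
Base metal shear (6 mm plate): yield φR_n = 1.0×0.6×300×6×168 = 181.4 kN; rupture φR_n = 0.75×0.6×450×6×168 = 204.1 kN; take 181.4 kN (yield).
Governing: min(209.5, 181.4) = 181.4 kN → base-metal shear.

181.4 kN (base-metal shear governs)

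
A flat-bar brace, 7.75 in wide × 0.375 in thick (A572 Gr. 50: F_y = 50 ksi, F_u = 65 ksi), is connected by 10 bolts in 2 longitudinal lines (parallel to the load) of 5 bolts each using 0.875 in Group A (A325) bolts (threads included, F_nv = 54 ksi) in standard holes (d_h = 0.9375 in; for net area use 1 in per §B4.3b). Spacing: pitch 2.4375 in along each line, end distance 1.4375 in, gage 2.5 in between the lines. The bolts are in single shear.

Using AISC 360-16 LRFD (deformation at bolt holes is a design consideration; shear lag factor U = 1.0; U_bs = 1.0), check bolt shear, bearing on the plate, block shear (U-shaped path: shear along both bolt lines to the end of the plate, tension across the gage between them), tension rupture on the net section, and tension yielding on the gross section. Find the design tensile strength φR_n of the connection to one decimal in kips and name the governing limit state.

105.1 kips (net-section rupture governs)

Bolt shear: A_b = π(0.875)²/4 = 0.60132 in². φR_n = 0.75 × 54 × 0.60132 × 10 × 1 = 243.5 kips.
Bearing (0.375 in plate, F_u = 65 ksi): end bolts L_c = 1.4375 − 0.9375/2 = 0.96875, R_n = min(1.2×0.96875×0.375×65, 2.4×0.875×0.375×65) = 28.336 kips/bolt; interior L_c = 2.4375 − 0.9375 = 1.5, R_n = 43.875 kips/bolt. φR_n = 0.75 × (2×28.336 + 8×43.875) = 305.8 kips.
Block shear: shear path 2×[1.4375+4×2.4375] = 2×11.1875 in, A_gv = 8.3906, A_nv = 2×(11.1875 − 4.5×1)×0.375 = 5.0156 in²; tension across gage: (2.5 − 1×1)×0.375 = 0.5625 in². R_n = min(0.6×65×5.0156, 0.6×50×8.3906) + 1.0×65×0.5625 = min(195.61, 251.72) + 36.563 = 232.17 kips. φR_n = 0.75 × 232.17 = 174.1 kips.
Tension rupture (net): A_n = (7.75 − 2×1)×0.375 = 2.1563 in² (U = 1.0, A_e = A_n). φR_n = 0.75 × 65 × 2.1563 = 105.1 kips.
Tension yield (gross): A_g = 7.75×0.375 = 2.9063 in². φR_n = 0.90 × 50 × 2.9063 = 130.8 kips.
Governing: min(243.5, 305.8, 174.1, 105.1, 130.8) = 105.1 kips → net-section rupture.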